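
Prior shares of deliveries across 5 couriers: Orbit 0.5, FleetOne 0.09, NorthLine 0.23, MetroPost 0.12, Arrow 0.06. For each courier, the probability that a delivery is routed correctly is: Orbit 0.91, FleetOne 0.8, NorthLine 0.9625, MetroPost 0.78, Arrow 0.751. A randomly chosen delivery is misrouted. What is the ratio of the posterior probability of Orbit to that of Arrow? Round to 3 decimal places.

3.012

Taking complements, P(misrouted | each) = Orbit 0.09, FleetOne 0.2, NorthLine 0.0375, MetroPost 0.22, Arrow 0.249.
Compute prior × likelihood for every hypothesis:
  Orbit: 0.5 × 0.09 = 0.045
  FleetOne: 0.09 × 0.2 = 0.018
  NorthLine: 0.23 × 0.0375 = 0.008625
  MetroPost: 0.12 × 0.22 = 0.0264
  Arrow: 0.06 × 0.249 = 0.01494
Sum = 0.112965.
The ratio is 0.045 / 0.01494 (the normalizer cancels) = 3.012.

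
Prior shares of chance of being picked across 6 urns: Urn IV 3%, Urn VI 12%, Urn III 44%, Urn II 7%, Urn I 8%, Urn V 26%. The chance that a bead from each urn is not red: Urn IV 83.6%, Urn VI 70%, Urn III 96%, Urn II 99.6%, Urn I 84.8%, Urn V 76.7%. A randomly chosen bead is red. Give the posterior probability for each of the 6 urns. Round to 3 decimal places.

Urn IV 0.037, Urn VI 0.274, Urn III 0.134, Urn II 0.002, Urn I 0.092, Urn V 0.461

Taking complements, P(red | each) = Urn IV 0.164, Urn VI 0.3, Urn III 0.04, Urn II 0.004, Urn I 0.152, Urn V 0.233.
Compute prior × likelihood for every hypothesis:
  Urn IV: 0.03 × 0.164 = 0.00492
  Urn VI: 0.12 × 0.3 = 0.036
  Urn III: 0.44 × 0.04 = 0.0176
  Urn II: 0.07 × 0.004 = 0.00028
  Urn I: 0.08 × 0.152 = 0.01216
  Urn V: 0.26 × 0.233 = 0.06058
Normalizing constant = 0.13154.
P(Urn IV | red) = 0.00492/0.13154 ≈ 0.037
P(Urn VI | red) = 0.036/0.13154 ≈ 0.274
P(Urn III | red) = 0.0176/0.13154 ≈ 0.134
P(Urn II | red) = 0.00028/0.13154 ≈ 0.002
P(Urn I | red) = 0.01216/0.13154 ≈ 0.092
P(Urn V | red) = 0.06058/0.13154 ≈ 0.461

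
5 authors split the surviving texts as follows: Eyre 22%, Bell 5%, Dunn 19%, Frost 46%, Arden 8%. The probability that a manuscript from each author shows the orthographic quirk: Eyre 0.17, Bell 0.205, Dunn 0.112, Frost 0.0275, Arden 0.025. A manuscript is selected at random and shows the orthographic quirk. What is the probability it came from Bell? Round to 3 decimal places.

Unnormalized posteriors (prior × likelihood):
  Eyre: 0.22 × 0.17 = 0.0374
  Bell: 0.05 × 0.205 = 0.01025
  Dunn: 0.19 × 0.112 = 0.02128
  Frost: 0.46 × 0.0275 = 0.01265
  Arden: 0.08 × 0.025 = 0.002
Total = 0.08358.
P(Bell | evidence) = 0.01025 / 0.08358 ≈ 0.123.

0.123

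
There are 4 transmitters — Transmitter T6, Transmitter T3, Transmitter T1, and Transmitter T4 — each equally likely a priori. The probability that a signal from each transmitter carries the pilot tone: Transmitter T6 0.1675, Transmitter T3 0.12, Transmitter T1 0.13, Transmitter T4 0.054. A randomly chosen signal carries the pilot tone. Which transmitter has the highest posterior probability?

Transmitter T6

Since the prior is uniform, the posterior is proportional to the likelihood:
  Transmitter T6: 0.1675
  Transmitter T3: 0.12
  Transmitter T1: 0.13
  Transmitter T4: 0.054
Sum = 0.4715.
Largest term belongs to Transmitter T6, so Transmitter T6 is most probable.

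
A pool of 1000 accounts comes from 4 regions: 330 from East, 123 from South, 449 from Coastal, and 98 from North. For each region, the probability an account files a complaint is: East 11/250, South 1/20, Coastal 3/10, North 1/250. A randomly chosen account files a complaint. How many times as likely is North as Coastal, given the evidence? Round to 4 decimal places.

0.0029

Unnormalized posteriors (prior × likelihood):
  East: 0.33 × 0.044 = 0.01452
  South: 0.123 × 0.05 = 0.00615
  Coastal: 0.449 × 0.3 = 0.1347
  North: 0.098 × 0.004 = 0.000392
Sum = 0.155762.
The ratio is 0.000392 / 0.1347 (the normalizer cancels) = 0.0029.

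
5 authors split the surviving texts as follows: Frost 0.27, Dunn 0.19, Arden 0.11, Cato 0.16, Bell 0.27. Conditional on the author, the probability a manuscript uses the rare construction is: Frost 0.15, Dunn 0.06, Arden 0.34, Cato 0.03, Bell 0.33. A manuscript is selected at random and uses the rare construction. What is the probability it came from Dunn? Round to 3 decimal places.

0.062

Compute prior × likelihood for every hypothesis:
  Frost: 0.27 × 0.15 = 0.0405
  Dunn: 0.19 × 0.06 = 0.0114
  Arden: 0.11 × 0.34 = 0.0374
  Cato: 0.16 × 0.03 = 0.0048
  Bell: 0.27 × 0.33 = 0.0891
Normalizing constant = 0.1832.
P(Dunn | evidence) = 0.0114 / 0.1832 ≈ 0.062.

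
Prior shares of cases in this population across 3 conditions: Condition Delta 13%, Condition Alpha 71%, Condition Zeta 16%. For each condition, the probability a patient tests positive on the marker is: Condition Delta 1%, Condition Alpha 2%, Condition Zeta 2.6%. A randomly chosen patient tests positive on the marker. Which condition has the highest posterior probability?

By Bayes' rule, posterior ∝ prior × likelihood:
  Condition Delta: 0.13 × 0.01 = 0.0013
  Condition Alpha: 0.71 × 0.02 = 0.0142
  Condition Zeta: 0.16 × 0.026 = 0.00416
Total = 0.01966.
Largest term belongs to Condition Alpha, so Condition Alpha is most probable.

Condition Alpha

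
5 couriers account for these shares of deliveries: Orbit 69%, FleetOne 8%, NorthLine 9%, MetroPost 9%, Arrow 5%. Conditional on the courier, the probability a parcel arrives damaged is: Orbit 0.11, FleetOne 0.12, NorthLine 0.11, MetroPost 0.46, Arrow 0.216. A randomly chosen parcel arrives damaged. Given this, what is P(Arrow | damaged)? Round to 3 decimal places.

Compute prior × likelihood for every hypothesis:
  Orbit: 0.69 × 0.11 = 0.0759
  FleetOne: 0.08 × 0.12 = 0.0096
  NorthLine: 0.09 × 0.11 = 0.0099
  MetroPost: 0.09 × 0.46 = 0.0414
  Arrow: 0.05 × 0.216 = 0.0108
Normalizing constant = 0.1476.
P(Arrow | evidence) = 0.0108 / 0.1476 ≈ 0.073.

0.073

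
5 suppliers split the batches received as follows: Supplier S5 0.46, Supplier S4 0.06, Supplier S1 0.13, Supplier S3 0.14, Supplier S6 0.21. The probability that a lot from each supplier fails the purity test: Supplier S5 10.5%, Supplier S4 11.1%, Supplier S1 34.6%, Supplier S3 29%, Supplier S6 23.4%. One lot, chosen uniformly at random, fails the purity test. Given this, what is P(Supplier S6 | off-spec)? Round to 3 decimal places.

0.259

Unnormalized posteriors (prior × likelihood):
  Supplier S5: 0.46 × 0.105 = 0.0483
  Supplier S4: 0.06 × 0.111 = 0.00666
  Supplier S1: 0.13 × 0.346 = 0.04498
  Supplier S3: 0.14 × 0.29 = 0.0406
  Supplier S6: 0.21 × 0.234 = 0.04914
Total = 0.18968.
P(Supplier S6 | evidence) = 0.04914 / 0.18968 ≈ 0.259.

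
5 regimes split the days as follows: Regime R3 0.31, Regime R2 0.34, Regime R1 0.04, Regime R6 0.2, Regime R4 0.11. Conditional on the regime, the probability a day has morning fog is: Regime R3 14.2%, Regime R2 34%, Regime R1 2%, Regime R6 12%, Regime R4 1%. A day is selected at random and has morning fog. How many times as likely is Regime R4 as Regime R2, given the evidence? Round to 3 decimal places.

Prior × likelihood for each hypothesis:
  Regime R3: 0.31 × 0.142 = 0.04402
  Regime R2: 0.34 × 0.34 = 0.1156
  Regime R1: 0.04 × 0.02 = 0.0008
  Regime R6: 0.2 × 0.12 = 0.024
  Regime R4: 0.11 × 0.01 = 0.0011
Total = 0.18552.
The ratio is 0.0011 / 0.1156 (the normalizer cancels) = 0.010.

0.010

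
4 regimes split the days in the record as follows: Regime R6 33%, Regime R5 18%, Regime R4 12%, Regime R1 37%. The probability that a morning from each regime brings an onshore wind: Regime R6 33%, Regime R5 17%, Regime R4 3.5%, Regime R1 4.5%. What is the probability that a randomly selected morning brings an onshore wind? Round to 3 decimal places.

0.160

Compute prior × likelihood for every hypothesis:
  Regime R6: 0.33 × 0.33 = 0.1089
  Regime R5: 0.18 × 0.17 = 0.0306
  Regime R4: 0.12 × 0.035 = 0.0042
  Regime R1: 0.37 × 0.045 = 0.01665
P(onshore) = 0.1089 + 0.0306 + 0.0042 + 0.01665 = 0.16035 → 0.160.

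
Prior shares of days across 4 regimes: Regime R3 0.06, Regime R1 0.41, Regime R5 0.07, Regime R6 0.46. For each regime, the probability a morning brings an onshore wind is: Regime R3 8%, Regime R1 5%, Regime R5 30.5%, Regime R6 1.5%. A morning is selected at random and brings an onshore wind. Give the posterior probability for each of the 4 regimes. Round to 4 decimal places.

Prior × likelihood for each hypothesis:
  Regime R3: 0.06 × 0.08 = 0.0048
  Regime R1: 0.41 × 0.05 = 0.0205
  Regime R5: 0.07 × 0.305 = 0.02135
  Regime R6: 0.46 × 0.015 = 0.0069
Normalizing constant = 0.05355.
P(Regime R3 | onshore) = 0.0048/0.05355 ≈ 0.0896
P(Regime R1 | onshore) = 0.0205/0.05355 ≈ 0.3828
P(Regime R5 | onshore) = 0.02135/0.05355 ≈ 0.3987
P(Regime R6 | onshore) = 0.0069/0.05355 ≈ 0.1289

Regime R3 0.0896, Regime R1 0.3828, Regime R5 0.3987, Regime R6 0.1289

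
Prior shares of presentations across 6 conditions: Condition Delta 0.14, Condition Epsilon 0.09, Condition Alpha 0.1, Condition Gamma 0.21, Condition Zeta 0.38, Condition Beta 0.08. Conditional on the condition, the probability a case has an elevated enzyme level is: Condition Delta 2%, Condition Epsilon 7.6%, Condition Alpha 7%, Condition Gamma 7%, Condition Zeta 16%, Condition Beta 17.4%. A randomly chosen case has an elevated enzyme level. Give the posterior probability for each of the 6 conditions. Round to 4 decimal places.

Unnormalized posteriors (prior × likelihood):
  Condition Delta: 0.14 × 0.02 = 0.0028
  Condition Epsilon: 0.09 × 0.076 = 0.00684
  Condition Alpha: 0.1 × 0.07 = 0.007
  Condition Gamma: 0.21 × 0.07 = 0.0147
  Condition Zeta: 0.38 × 0.16 = 0.0608
  Condition Beta: 0.08 × 0.174 = 0.01392
Sum = 0.10606.
P(Condition Delta | elevated) = 0.0028/0.10606 ≈ 0.0264
P(Condition Epsilon | elevated) = 0.00684/0.10606 ≈ 0.0645
P(Condition Alpha | elevated) = 0.007/0.10606 ≈ 0.0660
P(Condition Gamma | elevated) = 0.0147/0.10606 ≈ 0.1386
P(Condition Zeta | elevated) = 0.0608/0.10606 ≈ 0.5733
P(Condition Beta | elevated) = 0.01392/0.10606 ≈ 0.1312

Condition Delta 0.0264, Condition Epsilon 0.0645, Condition Alpha 0.0660, Condition Gamma 0.1386, Condition Zeta 0.5733, Condition Beta 0.1312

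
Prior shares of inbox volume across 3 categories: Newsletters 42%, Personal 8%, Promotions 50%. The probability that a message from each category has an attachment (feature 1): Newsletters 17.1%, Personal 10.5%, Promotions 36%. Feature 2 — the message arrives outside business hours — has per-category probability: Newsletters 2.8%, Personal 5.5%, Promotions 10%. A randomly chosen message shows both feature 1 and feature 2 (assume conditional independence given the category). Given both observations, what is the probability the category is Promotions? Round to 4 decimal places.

By Bayes' rule, posterior ∝ prior × likelihood:
  Newsletters: 0.42 × 0.171 × 0.028 = 0.00201096
  Personal: 0.08 × 0.105 × 0.055 = 0.000462
  Promotions: 0.5 × 0.36 × 0.1 = 0.018
Sum = 0.02047296.
P(Promotions | evidence) = 0.018 / 0.02047296 ≈ 0.8792.

0.8792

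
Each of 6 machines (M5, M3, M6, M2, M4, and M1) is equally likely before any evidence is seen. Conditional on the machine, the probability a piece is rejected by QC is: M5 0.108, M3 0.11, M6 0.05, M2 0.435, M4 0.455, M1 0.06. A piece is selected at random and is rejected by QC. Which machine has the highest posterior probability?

Since the prior is uniform, the posterior is proportional to the likelihood:
  M5: 0.108
  M3: 0.11
  M6: 0.05
  M2: 0.435
  M4: 0.455
  M1: 0.06
Sum = 1.218.
Largest term belongs to M4, so M4 is most probable.

M4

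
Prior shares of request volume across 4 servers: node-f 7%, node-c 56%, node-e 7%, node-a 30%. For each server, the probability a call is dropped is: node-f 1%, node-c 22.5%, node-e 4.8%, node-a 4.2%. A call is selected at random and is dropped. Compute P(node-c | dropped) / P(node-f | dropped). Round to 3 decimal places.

180.000

Compute prior × likelihood for every hypothesis:
  node-f: 0.07 × 0.01 = 0.0007
  node-c: 0.56 × 0.225 = 0.126
  node-e: 0.07 × 0.048 = 0.00336
  node-a: 0.3 × 0.042 = 0.0126
Normalizing constant = 0.14266.
The ratio is 0.126 / 0.0007 (the normalizer cancels) = 180.000.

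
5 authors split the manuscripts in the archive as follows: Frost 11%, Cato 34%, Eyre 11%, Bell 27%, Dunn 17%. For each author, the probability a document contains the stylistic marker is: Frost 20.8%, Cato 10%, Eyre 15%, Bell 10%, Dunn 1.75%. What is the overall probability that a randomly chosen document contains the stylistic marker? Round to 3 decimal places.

0.103

Compute prior × likelihood for every hypothesis:
  Frost: 0.11 × 0.208 = 0.02288
  Cato: 0.34 × 0.1 = 0.034
  Eyre: 0.11 × 0.15 = 0.0165
  Bell: 0.27 × 0.1 = 0.027
  Dunn: 0.17 × 0.0175 = 0.002975
P(marker) = 0.02288 + 0.034 + 0.0165 + 0.027 + 0.002975 = 0.103355 → 0.103.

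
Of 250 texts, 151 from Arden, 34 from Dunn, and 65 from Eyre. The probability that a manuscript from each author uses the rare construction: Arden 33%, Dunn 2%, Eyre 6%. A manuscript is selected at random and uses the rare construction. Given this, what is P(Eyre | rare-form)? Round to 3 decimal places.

0.072

By Bayes' rule, posterior ∝ prior × likelihood:
  Arden: 0.604 × 0.33 = 0.19932
  Dunn: 0.136 × 0.02 = 0.00272
  Eyre: 0.26 × 0.06 = 0.0156
Total = 0.21764.
P(Eyre | evidence) = 0.0156 / 0.21764 ≈ 0.072.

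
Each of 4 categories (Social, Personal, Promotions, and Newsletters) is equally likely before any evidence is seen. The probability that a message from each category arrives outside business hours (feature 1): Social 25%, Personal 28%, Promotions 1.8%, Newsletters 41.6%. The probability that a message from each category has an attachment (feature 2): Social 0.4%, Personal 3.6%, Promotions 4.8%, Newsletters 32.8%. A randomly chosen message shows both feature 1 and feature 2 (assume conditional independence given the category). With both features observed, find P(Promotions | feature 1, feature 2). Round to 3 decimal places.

With a uniform prior (1/4 each), posterior ∝ likelihood:
  Social: 0.25 × 0.004 = 0.001
  Personal: 0.28 × 0.036 = 0.01008
  Promotions: 0.018 × 0.048 = 0.000864
  Newsletters: 0.416 × 0.328 = 0.136448
Total = 0.148392.
P(Promotions | evidence) = 0.000864 / 0.148392 ≈ 0.006.

0.006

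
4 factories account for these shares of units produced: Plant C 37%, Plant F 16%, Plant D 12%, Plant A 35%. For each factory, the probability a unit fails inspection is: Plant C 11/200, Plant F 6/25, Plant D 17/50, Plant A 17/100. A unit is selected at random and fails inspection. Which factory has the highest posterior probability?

Plant A

By Bayes' rule, posterior ∝ prior × likelihood:
  Plant C: 0.37 × 0.055 = 0.02035
  Plant F: 0.16 × 0.24 = 0.0384
  Plant D: 0.12 × 0.34 = 0.0408
  Plant A: 0.35 × 0.17 = 0.0595
Total = 0.15905.
Largest term belongs to Plant A, so Plant A is most probable.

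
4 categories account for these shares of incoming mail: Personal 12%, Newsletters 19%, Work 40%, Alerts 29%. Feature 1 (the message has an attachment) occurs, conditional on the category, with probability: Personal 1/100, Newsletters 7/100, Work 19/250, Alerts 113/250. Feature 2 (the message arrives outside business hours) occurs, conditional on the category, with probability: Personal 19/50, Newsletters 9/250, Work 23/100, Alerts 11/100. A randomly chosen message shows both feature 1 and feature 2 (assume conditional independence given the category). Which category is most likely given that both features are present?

Prior × likelihood for each hypothesis:
  Personal: 0.12 × 0.01 × 0.38 = 0.000456
  Newsletters: 0.19 × 0.07 × 0.036 = 0.0004788
  Work: 0.4 × 0.076 × 0.23 = 0.006992
  Alerts: 0.29 × 0.452 × 0.11 = 0.0144188
Total = 0.0223456.
Largest term belongs to Alerts, so Alerts is most probable.

Alerts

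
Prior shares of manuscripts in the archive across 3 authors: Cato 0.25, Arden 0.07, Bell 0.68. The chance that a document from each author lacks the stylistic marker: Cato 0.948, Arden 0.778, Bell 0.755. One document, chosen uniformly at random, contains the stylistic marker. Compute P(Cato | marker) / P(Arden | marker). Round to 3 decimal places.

Taking complements, P(marker | each) = Cato 0.052, Arden 0.222, Bell 0.245.
By Bayes' rule, posterior ∝ prior × likelihood:
  Cato: 0.25 × 0.052 = 0.013
  Arden: 0.07 × 0.222 = 0.01554
  Bell: 0.68 × 0.245 = 0.1666
Sum = 0.19514.
The ratio is 0.013 / 0.01554 (the normalizer cancels) = 0.837.

0.837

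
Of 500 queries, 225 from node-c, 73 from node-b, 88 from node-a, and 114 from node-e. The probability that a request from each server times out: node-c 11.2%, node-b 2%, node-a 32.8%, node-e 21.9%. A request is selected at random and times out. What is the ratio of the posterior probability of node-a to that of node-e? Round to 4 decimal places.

1.1561

Unnormalized posteriors (prior × likelihood):
  node-c: 0.45 × 0.112 = 0.0504
  node-b: 0.146 × 0.02 = 0.00292
  node-a: 0.176 × 0.328 = 0.057728
  node-e: 0.228 × 0.219 = 0.049932
Sum = 0.16098.
The ratio is 0.057728 / 0.049932 (the normalizer cancels) = 1.1561.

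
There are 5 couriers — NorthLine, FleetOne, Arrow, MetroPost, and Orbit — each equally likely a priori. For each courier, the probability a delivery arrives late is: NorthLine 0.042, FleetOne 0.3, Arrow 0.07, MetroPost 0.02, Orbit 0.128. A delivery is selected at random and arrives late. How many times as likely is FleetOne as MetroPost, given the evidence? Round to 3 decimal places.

With a uniform prior (1/5 each), posterior ∝ likelihood:
  NorthLine: 0.042
  FleetOne: 0.3
  Arrow: 0.07
  MetroPost: 0.02
  Orbit: 0.128
Total = 0.56.
The ratio is 0.3 / 0.02 (the normalizer cancels) = 15.000.

15.000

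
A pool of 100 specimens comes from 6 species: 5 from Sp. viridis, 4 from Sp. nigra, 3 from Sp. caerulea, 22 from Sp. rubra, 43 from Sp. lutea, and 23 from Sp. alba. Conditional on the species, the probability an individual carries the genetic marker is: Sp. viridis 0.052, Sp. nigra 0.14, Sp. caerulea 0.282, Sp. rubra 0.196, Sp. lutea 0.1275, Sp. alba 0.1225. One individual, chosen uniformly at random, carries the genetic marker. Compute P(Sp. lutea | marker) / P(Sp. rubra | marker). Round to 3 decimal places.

Compute prior × likelihood for every hypothesis:
  Sp. viridis: 0.05 × 0.052 = 0.0026
  Sp. nigra: 0.04 × 0.14 = 0.0056
  Sp. caerulea: 0.03 × 0.282 = 0.00846
  Sp. rubra: 0.22 × 0.196 = 0.04312
  Sp. lutea: 0.43 × 0.1275 = 0.054825
  Sp. alba: 0.23 × 0.1225 = 0.028175
Sum = 0.14278.
The ratio is 0.054825 / 0.04312 (the normalizer cancels) = 1.271.

1.271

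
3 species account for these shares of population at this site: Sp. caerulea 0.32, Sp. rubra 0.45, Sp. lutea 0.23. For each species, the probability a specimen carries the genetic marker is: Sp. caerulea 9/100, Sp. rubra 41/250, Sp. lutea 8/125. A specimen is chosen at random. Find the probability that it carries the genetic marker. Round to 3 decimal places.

0.117

Unnormalized posteriors (prior × likelihood):
  Sp. caerulea: 0.32 × 0.09 = 0.0288
  Sp. rubra: 0.45 × 0.164 = 0.0738
  Sp. lutea: 0.23 × 0.064 = 0.01472
P(marker) = 0.0288 + 0.0738 + 0.01472 = 0.11732 → 0.117.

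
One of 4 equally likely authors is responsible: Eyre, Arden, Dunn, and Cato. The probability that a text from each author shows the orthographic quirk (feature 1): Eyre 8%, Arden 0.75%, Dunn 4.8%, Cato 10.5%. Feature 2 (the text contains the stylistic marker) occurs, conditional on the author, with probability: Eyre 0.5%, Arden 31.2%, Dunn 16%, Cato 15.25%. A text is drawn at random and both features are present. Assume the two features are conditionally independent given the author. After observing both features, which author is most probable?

Since the prior is uniform, the posterior is proportional to the likelihood:
  Eyre: 0.08 × 0.005 = 0.0004
  Arden: 0.0075 × 0.312 = 0.00234
  Dunn: 0.048 × 0.16 = 0.00768
  Cato: 0.105 × 0.1525 = 0.0160125
Total = 0.0264325.
Largest term belongs to Cato, so Cato is most probable.

Cato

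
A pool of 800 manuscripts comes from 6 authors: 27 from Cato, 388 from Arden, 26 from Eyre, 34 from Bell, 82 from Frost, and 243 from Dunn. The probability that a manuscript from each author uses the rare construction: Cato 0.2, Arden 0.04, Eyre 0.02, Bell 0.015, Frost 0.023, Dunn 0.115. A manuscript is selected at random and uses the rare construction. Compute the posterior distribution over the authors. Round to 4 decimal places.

Cato 0.1043, Arden 0.2997, Eyre 0.0100, Bell 0.0098, Frost 0.0364, Dunn 0.5397

Compute prior × likelihood for every hypothesis:
  Cato: 0.03375 × 0.2 = 0.00675
  Arden: 0.485 × 0.04 = 0.0194
  Eyre: 0.0325 × 0.02 = 0.00065
  Bell: 0.0425 × 0.015 = 0.0006375
  Frost: 0.1025 × 0.023 = 0.0023575
  Dunn: 0.30375 × 0.115 = 0.03493125
Total = 0.06472625.
P(Cato | rare-form) = 0.00675/0.06472625 ≈ 0.1043
P(Arden | rare-form) = 0.0194/0.06472625 ≈ 0.2997
P(Eyre | rare-form) = 0.00065/0.06472625 ≈ 0.0100
P(Bell | rare-form) = 0.0006375/0.06472625 ≈ 0.0098
P(Frost | rare-form) = 0.0023575/0.06472625 ≈ 0.0364
P(Dunn | rare-form) = 0.03493125/0.06472625 ≈ 0.5397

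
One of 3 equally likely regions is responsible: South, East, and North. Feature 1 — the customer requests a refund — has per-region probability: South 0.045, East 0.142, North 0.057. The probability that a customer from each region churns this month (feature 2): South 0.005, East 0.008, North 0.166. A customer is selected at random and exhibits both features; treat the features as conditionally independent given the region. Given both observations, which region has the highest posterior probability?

With a uniform prior (1/3 each), posterior ∝ likelihood:
  South: 0.045 × 0.005 = 0.000225
  East: 0.142 × 0.008 = 0.001136
  North: 0.057 × 0.166 = 0.009462
Normalizing constant = 0.010823.
Largest term belongs to North, so North is most probable.

North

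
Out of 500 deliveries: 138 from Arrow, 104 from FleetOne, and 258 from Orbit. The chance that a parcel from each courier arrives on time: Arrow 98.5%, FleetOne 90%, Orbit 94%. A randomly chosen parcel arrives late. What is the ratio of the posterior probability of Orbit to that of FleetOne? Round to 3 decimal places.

1.488

Taking complements, P(late | each) = Arrow 0.015, FleetOne 0.1, Orbit 0.06.
Prior × likelihood for each hypothesis:
  Arrow: 0.276 × 0.015 = 0.00414
  FleetOne: 0.208 × 0.1 = 0.0208
  Orbit: 0.516 × 0.06 = 0.03096
Sum = 0.0559.
The ratio is 0.03096 / 0.0208 (the normalizer cancels) = 1.488.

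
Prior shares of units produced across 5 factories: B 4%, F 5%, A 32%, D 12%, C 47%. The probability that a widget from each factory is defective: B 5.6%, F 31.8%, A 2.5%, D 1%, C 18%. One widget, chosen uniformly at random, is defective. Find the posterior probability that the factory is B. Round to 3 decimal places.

0.020

Prior × likelihood for each hypothesis:
  B: 0.04 × 0.056 = 0.00224
  F: 0.05 × 0.318 = 0.0159
  A: 0.32 × 0.025 = 0.008
  D: 0.12 × 0.01 = 0.0012
  C: 0.47 × 0.18 = 0.0846
Sum = 0.11194.
P(B | evidence) = 0.00224 / 0.11194 ≈ 0.020.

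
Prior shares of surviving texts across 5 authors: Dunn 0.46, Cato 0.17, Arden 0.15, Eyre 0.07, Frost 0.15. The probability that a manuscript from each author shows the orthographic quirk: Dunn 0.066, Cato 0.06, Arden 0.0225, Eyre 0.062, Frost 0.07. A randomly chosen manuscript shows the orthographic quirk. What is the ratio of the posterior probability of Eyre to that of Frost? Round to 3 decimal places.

Compute prior × likelihood for every hypothesis:
  Dunn: 0.46 × 0.066 = 0.03036
  Cato: 0.17 × 0.06 = 0.0102
  Arden: 0.15 × 0.0225 = 0.003375
  Eyre: 0.07 × 0.062 = 0.00434
  Frost: 0.15 × 0.07 = 0.0105
Total = 0.058775.
The ratio is 0.00434 / 0.0105 (the normalizer cancels) = 0.413.

0.413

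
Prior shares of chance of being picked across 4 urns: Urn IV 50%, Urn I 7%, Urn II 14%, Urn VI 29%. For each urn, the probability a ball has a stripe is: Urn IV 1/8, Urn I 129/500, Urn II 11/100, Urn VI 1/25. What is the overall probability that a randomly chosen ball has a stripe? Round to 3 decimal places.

0.108

Compute prior × likelihood for every hypothesis:
  Urn IV: 0.5 × 0.125 = 0.0625
  Urn I: 0.07 × 0.258 = 0.01806
  Urn II: 0.14 × 0.11 = 0.0154
  Urn VI: 0.29 × 0.04 = 0.0116
P(striped) = 0.0625 + 0.01806 + 0.0154 + 0.0116 = 0.10756 → 0.108.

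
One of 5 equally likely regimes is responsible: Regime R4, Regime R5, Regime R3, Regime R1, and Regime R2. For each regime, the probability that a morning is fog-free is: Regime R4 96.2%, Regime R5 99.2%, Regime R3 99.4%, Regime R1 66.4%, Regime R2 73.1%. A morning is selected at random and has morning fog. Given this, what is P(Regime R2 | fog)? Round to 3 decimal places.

0.409

Taking complements, P(fog | each) = Regime R4 0.038, Regime R5 0.008, Regime R3 0.006, Regime R1 0.336, Regime R2 0.269.
Since the prior is uniform, the posterior is proportional to the likelihood:
  Regime R4: 0.038
  Regime R5: 0.008
  Regime R3: 0.006
  Regime R1: 0.336
  Regime R2: 0.269
Total = 0.657.
P(Regime R2 | evidence) = 0.269 / 0.657 ≈ 0.409.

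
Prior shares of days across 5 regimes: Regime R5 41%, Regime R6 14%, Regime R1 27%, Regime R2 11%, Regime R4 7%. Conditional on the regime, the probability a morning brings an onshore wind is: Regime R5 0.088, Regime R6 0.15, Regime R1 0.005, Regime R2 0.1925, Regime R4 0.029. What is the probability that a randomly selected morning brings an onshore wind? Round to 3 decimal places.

Unnormalized posteriors (prior × likelihood):
  Regime R5: 0.41 × 0.088 = 0.03608
  Regime R6: 0.14 × 0.15 = 0.021
  Regime R1: 0.27 × 0.005 = 0.00135
  Regime R2: 0.11 × 0.1925 = 0.021175
  Regime R4: 0.07 × 0.029 = 0.00203
P(onshore) = 0.03608 + 0.021 + 0.00135 + 0.021175 + 0.00203 = 0.081635 → 0.082.

0.082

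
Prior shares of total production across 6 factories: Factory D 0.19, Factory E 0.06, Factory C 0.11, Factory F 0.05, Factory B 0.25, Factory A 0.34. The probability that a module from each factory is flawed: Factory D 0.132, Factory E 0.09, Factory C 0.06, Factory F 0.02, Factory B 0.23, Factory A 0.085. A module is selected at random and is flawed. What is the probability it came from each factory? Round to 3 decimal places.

Compute prior × likelihood for every hypothesis:
  Factory D: 0.19 × 0.132 = 0.02508
  Factory E: 0.06 × 0.09 = 0.0054
  Factory C: 0.11 × 0.06 = 0.0066
  Factory F: 0.05 × 0.02 = 0.001
  Factory B: 0.25 × 0.23 = 0.0575
  Factory A: 0.34 × 0.085 = 0.0289
Total = 0.12448.
P(Factory D | flawed) = 0.02508/0.12448 ≈ 0.201
P(Factory E | flawed) = 0.0054/0.12448 ≈ 0.043
P(Factory C | flawed) = 0.0066/0.12448 ≈ 0.053
P(Factory F | flawed) = 0.001/0.12448 ≈ 0.008
P(Factory B | flawed) = 0.0575/0.12448 ≈ 0.462
P(Factory A | flawed) = 0.0289/0.12448 ≈ 0.232

Factory D 0.201, Factory E 0.043, Factory C 0.053, Factory F 0.008, Factory B 0.462, Factory A 0.232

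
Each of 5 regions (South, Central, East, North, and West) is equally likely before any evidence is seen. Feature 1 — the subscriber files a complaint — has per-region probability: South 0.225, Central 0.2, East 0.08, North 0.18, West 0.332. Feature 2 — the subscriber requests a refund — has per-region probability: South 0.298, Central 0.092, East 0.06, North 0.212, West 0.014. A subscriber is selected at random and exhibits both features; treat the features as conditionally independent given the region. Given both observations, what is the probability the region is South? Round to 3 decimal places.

0.504

Since the prior is uniform, the posterior is proportional to the likelihood:
  South: 0.225 × 0.298 = 0.06705
  Central: 0.2 × 0.092 = 0.0184
  East: 0.08 × 0.06 = 0.0048
  North: 0.18 × 0.212 = 0.03816
  West: 0.332 × 0.014 = 0.004648
Normalizing constant = 0.133058.
P(South | evidence) = 0.06705 / 0.133058 ≈ 0.504.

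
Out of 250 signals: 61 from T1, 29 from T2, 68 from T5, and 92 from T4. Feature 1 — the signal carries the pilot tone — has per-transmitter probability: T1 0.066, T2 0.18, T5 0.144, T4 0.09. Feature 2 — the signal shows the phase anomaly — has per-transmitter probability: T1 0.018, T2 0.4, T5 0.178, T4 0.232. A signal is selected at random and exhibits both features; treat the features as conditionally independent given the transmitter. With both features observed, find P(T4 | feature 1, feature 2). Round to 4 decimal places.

Unnormalized posteriors (prior × likelihood):
  T1: 0.244 × 0.066 × 0.018 = 0.000289872
  T2: 0.116 × 0.18 × 0.4 = 0.008352
  T5: 0.272 × 0.144 × 0.178 = 0.006971904
  T4: 0.368 × 0.09 × 0.232 = 0.00768384
Normalizing constant = 0.023297616.
P(T4 | evidence) = 0.00768384 / 0.023297616 ≈ 0.3298.

0.3298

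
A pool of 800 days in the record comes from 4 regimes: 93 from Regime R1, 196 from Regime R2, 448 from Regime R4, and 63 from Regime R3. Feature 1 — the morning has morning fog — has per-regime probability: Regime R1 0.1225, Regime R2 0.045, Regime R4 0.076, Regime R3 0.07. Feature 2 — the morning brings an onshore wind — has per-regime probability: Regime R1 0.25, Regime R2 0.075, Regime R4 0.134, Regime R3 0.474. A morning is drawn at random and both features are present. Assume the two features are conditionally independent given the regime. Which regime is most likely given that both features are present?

By Bayes' rule, posterior ∝ prior × likelihood:
  Regime R1: 0.11625 × 0.1225 × 0.25 = 0.00356015625
  Regime R2: 0.245 × 0.045 × 0.075 = 0.000826875
  Regime R4: 0.56 × 0.076 × 0.134 = 0.00570304
  Regime R3: 0.07875 × 0.07 × 0.474 = 0.002612925
Sum = 0.01270299625.
Largest term belongs to Regime R4, so Regime R4 is most probable.

Regime R4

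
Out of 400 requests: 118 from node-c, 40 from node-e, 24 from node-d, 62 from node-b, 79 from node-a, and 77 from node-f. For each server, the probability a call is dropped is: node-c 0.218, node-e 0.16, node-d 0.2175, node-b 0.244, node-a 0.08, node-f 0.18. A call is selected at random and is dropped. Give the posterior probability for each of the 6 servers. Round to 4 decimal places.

node-c 0.3541, node-e 0.0881, node-d 0.0718, node-b 0.2082, node-a 0.0870, node-f 0.1908

By Bayes' rule, posterior ∝ prior × likelihood:
  node-c: 0.295 × 0.218 = 0.06431
  node-e: 0.1 × 0.16 = 0.016
  node-d: 0.06 × 0.2175 = 0.01305
  node-b: 0.155 × 0.244 = 0.03782
  node-a: 0.1975 × 0.08 = 0.0158
  node-f: 0.1925 × 0.18 = 0.03465
Normalizing constant = 0.18163.
P(node-c | dropped) = 0.06431/0.18163 ≈ 0.3541
P(node-e | dropped) = 0.016/0.18163 ≈ 0.0881
P(node-d | dropped) = 0.01305/0.18163 ≈ 0.0718
P(node-b | dropped) = 0.03782/0.18163 ≈ 0.2082
P(node-a | dropped) = 0.0158/0.18163 ≈ 0.0870
P(node-f | dropped) = 0.03465/0.18163 ≈ 0.1908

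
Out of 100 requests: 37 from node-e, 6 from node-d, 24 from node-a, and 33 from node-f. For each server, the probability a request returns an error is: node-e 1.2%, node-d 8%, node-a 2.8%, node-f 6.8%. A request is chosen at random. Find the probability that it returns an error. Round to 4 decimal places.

Prior × likelihood for each hypothesis:
  node-e: 0.37 × 0.012 = 0.00444
  node-d: 0.06 × 0.08 = 0.0048
  node-a: 0.24 × 0.028 = 0.00672
  node-f: 0.33 × 0.068 = 0.02244
P(error) = 0.00444 + 0.0048 + 0.00672 + 0.02244 = 0.0384 → 0.0384.

0.0384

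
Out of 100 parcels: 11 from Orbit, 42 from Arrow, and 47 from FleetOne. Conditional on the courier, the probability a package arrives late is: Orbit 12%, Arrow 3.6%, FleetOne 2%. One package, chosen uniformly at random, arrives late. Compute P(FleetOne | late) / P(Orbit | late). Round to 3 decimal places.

Unnormalized posteriors (prior × likelihood):
  Orbit: 0.11 × 0.12 = 0.0132
  Arrow: 0.42 × 0.036 = 0.01512
  FleetOne: 0.47 × 0.02 = 0.0094
Sum = 0.03772.
The ratio is 0.0094 / 0.0132 (the normalizer cancels) = 0.712.

0.712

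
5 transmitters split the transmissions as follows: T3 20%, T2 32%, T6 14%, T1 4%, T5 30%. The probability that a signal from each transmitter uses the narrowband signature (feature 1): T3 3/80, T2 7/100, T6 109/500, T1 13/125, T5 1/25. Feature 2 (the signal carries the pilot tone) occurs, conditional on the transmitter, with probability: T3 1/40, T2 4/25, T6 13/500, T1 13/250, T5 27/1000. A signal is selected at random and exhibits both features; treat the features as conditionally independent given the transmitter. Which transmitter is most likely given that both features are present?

Unnormalized posteriors (prior × likelihood):
  T3: 0.2 × 0.0375 × 0.025 = 0.0001875
  T2: 0.32 × 0.07 × 0.16 = 0.003584
  T6: 0.14 × 0.218 × 0.026 = 0.00079352
  T1: 0.04 × 0.104 × 0.052 = 0.00021632
  T5: 0.3 × 0.04 × 0.027 = 0.000324
Total = 0.00510534.
Largest term belongs to T2, so T2 is most probable.

T2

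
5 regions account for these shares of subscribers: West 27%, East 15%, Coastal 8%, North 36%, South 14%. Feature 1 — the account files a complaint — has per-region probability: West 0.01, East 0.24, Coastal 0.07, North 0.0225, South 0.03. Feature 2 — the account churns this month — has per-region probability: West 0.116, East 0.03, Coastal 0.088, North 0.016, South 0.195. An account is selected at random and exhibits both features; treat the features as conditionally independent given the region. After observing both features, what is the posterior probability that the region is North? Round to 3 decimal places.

0.046

By Bayes' rule, posterior ∝ prior × likelihood:
  West: 0.27 × 0.01 × 0.116 = 0.0003132
  East: 0.15 × 0.24 × 0.03 = 0.00108
  Coastal: 0.08 × 0.07 × 0.088 = 0.0004928
  North: 0.36 × 0.0225 × 0.016 = 0.0001296
  South: 0.14 × 0.03 × 0.195 = 0.000819
Sum = 0.0028346.
P(North | evidence) = 0.0001296 / 0.0028346 ≈ 0.046.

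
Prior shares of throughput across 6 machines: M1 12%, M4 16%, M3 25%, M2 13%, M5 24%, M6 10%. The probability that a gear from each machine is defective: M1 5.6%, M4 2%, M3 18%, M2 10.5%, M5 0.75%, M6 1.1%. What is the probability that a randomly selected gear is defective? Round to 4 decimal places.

0.0715

Compute prior × likelihood for every hypothesis:
  M1: 0.12 × 0.056 = 0.00672
  M4: 0.16 × 0.02 = 0.0032
  M3: 0.25 × 0.18 = 0.045
  M2: 0.13 × 0.105 = 0.01365
  M5: 0.24 × 0.0075 = 0.0018
  M6: 0.1 × 0.011 = 0.0011
P(defective) = 0.00672 + 0.0032 + 0.045 + 0.01365 + 0.0018 + 0.0011 = 0.07147 → 0.0715.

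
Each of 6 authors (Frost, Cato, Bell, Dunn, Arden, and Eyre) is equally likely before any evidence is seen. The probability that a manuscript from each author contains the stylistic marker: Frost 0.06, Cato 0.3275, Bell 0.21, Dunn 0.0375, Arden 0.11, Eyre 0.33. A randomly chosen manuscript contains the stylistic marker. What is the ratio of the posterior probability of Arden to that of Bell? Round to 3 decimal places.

0.524

Since the prior is uniform, the posterior is proportional to the likelihood:
  Frost: 0.06
  Cato: 0.3275
  Bell: 0.21
  Dunn: 0.0375
  Arden: 0.11
  Eyre: 0.33
Total = 1.075.
The ratio is 0.11 / 0.21 (the normalizer cancels) = 0.524.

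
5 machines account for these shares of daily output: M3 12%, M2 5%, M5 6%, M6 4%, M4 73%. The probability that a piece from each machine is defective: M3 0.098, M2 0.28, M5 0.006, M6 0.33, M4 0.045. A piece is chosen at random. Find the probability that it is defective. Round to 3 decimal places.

Prior × likelihood for each hypothesis:
  M3: 0.12 × 0.098 = 0.01176
  M2: 0.05 × 0.28 = 0.014
  M5: 0.06 × 0.006 = 0.00036
  M6: 0.04 × 0.33 = 0.0132
  M4: 0.73 × 0.045 = 0.03285
P(defective) = 0.01176 + 0.014 + 0.00036 + 0.0132 + 0.03285 = 0.07217 → 0.072.

0.072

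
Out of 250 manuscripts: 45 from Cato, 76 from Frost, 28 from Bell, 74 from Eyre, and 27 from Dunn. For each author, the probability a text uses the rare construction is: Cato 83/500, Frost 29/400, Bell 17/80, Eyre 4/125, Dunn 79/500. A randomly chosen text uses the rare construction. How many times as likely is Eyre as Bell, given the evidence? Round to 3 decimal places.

0.398

Prior × likelihood for each hypothesis:
  Cato: 0.18 × 0.166 = 0.02988
  Frost: 0.304 × 0.0725 = 0.02204
  Bell: 0.112 × 0.2125 = 0.0238
  Eyre: 0.296 × 0.032 = 0.009472
  Dunn: 0.108 × 0.158 = 0.017064
Sum = 0.102256.
The ratio is 0.009472 / 0.0238 (the normalizer cancels) = 0.398.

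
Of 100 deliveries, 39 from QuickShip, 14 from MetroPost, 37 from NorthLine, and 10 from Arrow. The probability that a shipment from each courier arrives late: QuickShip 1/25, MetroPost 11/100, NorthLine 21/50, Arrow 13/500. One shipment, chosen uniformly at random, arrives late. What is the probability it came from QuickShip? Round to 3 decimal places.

0.083

Compute prior × likelihood for every hypothesis:
  QuickShip: 0.39 × 0.04 = 0.0156
  MetroPost: 0.14 × 0.11 = 0.0154
  NorthLine: 0.37 × 0.42 = 0.1554
  Arrow: 0.1 × 0.026 = 0.0026
Total = 0.189.
P(QuickShip | evidence) = 0.0156 / 0.189 ≈ 0.083.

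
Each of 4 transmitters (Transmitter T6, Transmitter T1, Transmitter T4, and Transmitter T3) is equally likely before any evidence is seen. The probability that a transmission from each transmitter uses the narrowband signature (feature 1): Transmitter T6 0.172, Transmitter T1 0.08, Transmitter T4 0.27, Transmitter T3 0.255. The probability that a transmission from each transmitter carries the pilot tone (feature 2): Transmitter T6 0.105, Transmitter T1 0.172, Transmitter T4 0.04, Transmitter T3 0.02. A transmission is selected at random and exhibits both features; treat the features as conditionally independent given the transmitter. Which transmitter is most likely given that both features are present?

Since the prior is uniform, the posterior is proportional to the likelihood:
  Transmitter T6: 0.172 × 0.105 = 0.01806
  Transmitter T1: 0.08 × 0.172 = 0.01376
  Transmitter T4: 0.27 × 0.04 = 0.0108
  Transmitter T3: 0.255 × 0.02 = 0.0051
Total = 0.04772.
Largest term belongs to Transmitter T6, so Transmitter T6 is most probable.

Transmitter T6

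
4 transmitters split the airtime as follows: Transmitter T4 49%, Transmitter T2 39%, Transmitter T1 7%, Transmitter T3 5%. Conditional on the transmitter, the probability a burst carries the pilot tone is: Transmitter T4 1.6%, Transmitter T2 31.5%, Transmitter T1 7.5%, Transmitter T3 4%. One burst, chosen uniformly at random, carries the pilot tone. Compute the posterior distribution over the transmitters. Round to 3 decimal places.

Prior × likelihood for each hypothesis:
  Transmitter T4: 0.49 × 0.016 = 0.00784
  Transmitter T2: 0.39 × 0.315 = 0.12285
  Transmitter T1: 0.07 × 0.075 = 0.00525
  Transmitter T3: 0.05 × 0.04 = 0.002
Total = 0.13794.
P(Transmitter T4 | pilot) = 0.00784/0.13794 ≈ 0.057
P(Transmitter T2 | pilot) = 0.12285/0.13794 ≈ 0.891
P(Transmitter T1 | pilot) = 0.00525/0.13794 ≈ 0.038
P(Transmitter T3 | pilot) = 0.002/0.13794 ≈ 0.014

Transmitter T4 0.057, Transmitter T2 0.891, Transmitter T1 0.038, Transmitter T3 0.014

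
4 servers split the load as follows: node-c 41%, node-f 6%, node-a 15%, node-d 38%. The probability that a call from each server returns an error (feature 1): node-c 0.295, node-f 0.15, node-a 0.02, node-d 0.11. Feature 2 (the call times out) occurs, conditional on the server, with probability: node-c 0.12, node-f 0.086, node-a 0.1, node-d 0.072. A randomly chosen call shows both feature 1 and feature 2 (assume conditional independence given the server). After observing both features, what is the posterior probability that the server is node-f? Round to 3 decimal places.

0.042

Compute prior × likelihood for every hypothesis:
  node-c: 0.41 × 0.295 × 0.12 = 0.014514
  node-f: 0.06 × 0.15 × 0.086 = 0.000774
  node-a: 0.15 × 0.02 × 0.1 = 0.0003
  node-d: 0.38 × 0.11 × 0.072 = 0.0030096
Sum = 0.0185976.
P(node-f | evidence) = 0.000774 / 0.0185976 ≈ 0.042.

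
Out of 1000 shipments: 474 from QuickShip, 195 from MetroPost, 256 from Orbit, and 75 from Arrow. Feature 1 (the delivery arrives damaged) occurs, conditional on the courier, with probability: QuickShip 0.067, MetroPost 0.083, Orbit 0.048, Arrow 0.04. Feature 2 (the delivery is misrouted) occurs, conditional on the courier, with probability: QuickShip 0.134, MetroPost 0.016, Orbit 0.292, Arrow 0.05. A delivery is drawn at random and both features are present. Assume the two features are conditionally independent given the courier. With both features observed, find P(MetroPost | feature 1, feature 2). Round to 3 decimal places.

Compute prior × likelihood for every hypothesis:
  QuickShip: 0.474 × 0.067 × 0.134 = 0.004255572
  MetroPost: 0.195 × 0.083 × 0.016 = 0.00025896
  Orbit: 0.256 × 0.048 × 0.292 = 0.003588096
  Arrow: 0.075 × 0.04 × 0.05 = 0.00015
Total = 0.008252628.
P(MetroPost | evidence) = 0.00025896 / 0.008252628 ≈ 0.031.

0.031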